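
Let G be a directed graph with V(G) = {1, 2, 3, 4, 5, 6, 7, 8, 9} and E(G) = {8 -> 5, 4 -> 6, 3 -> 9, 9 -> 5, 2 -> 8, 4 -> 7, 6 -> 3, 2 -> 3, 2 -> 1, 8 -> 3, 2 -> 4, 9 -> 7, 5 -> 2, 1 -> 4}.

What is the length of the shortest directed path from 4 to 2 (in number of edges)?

Distance 0: 4.
Distance 1: 6, 7.
Distance 2: 3.
Distance 3: 9.
Distance 4: 5.
Distance 5: 2 — contains 2.

5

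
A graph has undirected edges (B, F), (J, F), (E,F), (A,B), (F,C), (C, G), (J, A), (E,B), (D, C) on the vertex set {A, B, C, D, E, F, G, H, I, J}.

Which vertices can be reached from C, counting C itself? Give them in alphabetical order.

Start at C.
Its neighbours: D, F, G.
Then their neighbours: B, E, J.
Then next layer: A.
Nothing further is reachable.

A, B, C, D, E, F, G, J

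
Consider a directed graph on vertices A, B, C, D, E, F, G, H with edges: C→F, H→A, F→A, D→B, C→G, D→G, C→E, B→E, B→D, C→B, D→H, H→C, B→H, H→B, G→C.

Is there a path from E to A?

No

E has no outgoing edges, so nothing is reachable from it.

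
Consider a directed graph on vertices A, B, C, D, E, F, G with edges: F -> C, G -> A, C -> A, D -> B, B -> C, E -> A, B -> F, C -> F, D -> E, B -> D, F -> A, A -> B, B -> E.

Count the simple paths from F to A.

F→A
F→C→A

2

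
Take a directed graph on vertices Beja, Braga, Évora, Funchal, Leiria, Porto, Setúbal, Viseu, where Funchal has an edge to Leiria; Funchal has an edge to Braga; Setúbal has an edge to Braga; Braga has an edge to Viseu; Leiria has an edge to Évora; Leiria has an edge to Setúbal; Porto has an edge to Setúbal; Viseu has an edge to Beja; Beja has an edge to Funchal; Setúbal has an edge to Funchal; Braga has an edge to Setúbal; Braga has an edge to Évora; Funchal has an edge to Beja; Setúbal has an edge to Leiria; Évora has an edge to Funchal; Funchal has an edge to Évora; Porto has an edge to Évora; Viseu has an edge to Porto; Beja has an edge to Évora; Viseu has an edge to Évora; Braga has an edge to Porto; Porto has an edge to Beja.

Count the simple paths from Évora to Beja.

7

Évora→Funchal→Beja
Évora→Funchal→Braga→Porto→Beja
Évora→Funchal→Braga→Viseu→Beja
Évora→Funchal→Braga→Viseu→Porto→Beja
Évora→Funchal→Leiria→Setúbal→Braga→Porto→Beja
Évora→Funchal→Leiria→Setúbal→Braga→Viseu→Beja
Évora→Funchal→Leiria→Setúbal→Braga→Viseu→Porto→Beja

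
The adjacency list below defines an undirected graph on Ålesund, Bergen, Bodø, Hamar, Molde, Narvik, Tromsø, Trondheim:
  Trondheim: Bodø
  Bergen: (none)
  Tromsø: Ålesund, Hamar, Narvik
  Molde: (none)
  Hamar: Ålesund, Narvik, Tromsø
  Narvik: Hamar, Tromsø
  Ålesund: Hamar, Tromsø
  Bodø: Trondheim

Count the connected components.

4

From Ålesund: component {Ålesund, Hamar, Narvik, Tromsø}.
From Bergen: component {Bergen}.
From Bodø: component {Bodø, Trondheim}.
From Molde: component {Molde}.
That's 4 components.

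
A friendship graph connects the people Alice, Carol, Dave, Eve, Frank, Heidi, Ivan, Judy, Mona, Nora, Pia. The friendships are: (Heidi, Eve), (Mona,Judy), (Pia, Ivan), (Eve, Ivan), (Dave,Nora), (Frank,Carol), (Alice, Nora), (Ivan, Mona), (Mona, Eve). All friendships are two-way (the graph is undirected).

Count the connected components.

From Alice: component {Alice, Dave, Nora}.
From Carol: component {Carol, Frank}.
From Eve: component {Eve, Heidi, Ivan, Judy, Mona, Pia}.
That's 3 components.

3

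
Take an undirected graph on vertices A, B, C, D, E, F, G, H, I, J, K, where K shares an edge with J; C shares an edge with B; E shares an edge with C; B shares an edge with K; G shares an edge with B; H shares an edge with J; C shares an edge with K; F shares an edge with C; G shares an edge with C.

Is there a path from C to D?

Explore from C.
Distance 1: reach B, E, F, G, K.
Distance 2: reach J.
Distance 3: reach H.
The search is exhausted without reaching D; it lies in a different component.

No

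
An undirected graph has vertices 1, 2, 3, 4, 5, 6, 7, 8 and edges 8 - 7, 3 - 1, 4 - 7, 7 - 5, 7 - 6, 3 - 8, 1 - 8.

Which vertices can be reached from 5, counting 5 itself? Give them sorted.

Start at 5.
Its neighbours: 7.
Then their neighbours: 4, 6, 8.
Then next layer: 1, 3.
Nothing further is reachable.

1, 3, 4, 5, 6, 7, 8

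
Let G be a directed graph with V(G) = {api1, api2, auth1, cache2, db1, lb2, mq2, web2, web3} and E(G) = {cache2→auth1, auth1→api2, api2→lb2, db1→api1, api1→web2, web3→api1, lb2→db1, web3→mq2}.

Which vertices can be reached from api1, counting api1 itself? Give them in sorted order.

Start at api1.
Its neighbours: web2.
Nothing further is reachable.

api1, web2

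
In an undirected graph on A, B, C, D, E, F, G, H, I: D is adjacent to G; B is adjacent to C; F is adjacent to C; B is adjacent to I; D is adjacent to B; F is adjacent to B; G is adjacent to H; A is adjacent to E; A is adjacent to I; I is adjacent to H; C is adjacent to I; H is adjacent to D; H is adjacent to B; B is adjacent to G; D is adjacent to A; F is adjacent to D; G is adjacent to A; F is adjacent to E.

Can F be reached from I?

Explore from I.
Distance 1: reach A, B, C, H.
Distance 2: reach D, E, F, G.
Found F.

Yes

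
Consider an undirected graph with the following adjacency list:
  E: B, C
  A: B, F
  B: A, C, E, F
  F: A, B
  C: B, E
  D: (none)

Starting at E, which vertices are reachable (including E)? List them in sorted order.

Start at E.
Its neighbours: B, C.
Then their neighbours: A, F.
Nothing further is reachable.

A, B, C, E, F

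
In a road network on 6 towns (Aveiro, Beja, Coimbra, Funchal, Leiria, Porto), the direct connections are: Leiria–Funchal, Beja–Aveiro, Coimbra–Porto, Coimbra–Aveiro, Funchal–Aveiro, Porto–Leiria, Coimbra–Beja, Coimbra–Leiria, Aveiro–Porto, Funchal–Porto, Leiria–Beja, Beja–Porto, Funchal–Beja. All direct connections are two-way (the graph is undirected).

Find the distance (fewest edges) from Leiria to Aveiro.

2

Distance 0: Leiria.
Distance 1: Beja, Coimbra, Funchal, Porto.
Distance 2: Aveiro — contains Aveiro.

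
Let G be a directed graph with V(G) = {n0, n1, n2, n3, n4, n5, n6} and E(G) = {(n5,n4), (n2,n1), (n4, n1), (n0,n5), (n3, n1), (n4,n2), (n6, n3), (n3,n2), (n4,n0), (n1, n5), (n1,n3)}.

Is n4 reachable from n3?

Yes

Explore from n3.
Distance 1: reach n1, n2.
Distance 2: reach n5.
Distance 3: reach n4.
Found n4.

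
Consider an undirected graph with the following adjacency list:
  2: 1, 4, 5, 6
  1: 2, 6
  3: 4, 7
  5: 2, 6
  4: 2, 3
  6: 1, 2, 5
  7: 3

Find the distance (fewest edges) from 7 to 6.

Distance 0: 7.
Distance 1: 3.
Distance 2: 4.
Distance 3: 2.
Distance 4: 1, 5, 6 — contains 6.

4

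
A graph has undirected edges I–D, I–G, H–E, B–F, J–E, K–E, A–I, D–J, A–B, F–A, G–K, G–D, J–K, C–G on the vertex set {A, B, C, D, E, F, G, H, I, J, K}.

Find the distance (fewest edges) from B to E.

Distance 0: B.
Distance 1: A, F.
Distance 2: I.
Distance 3: D, G.
Distance 4: C, J, K.
Distance 5: E — contains E.

5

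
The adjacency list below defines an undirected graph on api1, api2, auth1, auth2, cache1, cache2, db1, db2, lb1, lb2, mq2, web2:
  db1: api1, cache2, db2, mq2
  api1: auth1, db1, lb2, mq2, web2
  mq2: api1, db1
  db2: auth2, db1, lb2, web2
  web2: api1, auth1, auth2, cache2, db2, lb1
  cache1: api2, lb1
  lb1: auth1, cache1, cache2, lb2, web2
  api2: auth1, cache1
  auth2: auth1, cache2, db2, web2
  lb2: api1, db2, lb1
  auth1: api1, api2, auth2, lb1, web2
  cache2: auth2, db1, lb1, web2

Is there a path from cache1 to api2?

Explore from cache1.
Distance 1: reach api2, lb1.
Found api2.

Yes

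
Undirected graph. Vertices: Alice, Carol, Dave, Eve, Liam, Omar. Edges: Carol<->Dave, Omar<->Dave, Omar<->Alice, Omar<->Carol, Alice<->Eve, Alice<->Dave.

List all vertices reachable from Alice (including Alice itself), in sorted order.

Alice, Carol, Dave, Eve, Omar

Start at Alice.
Its neighbours: Dave, Eve, Omar.
Then their neighbours: Carol.
Nothing further is reachable.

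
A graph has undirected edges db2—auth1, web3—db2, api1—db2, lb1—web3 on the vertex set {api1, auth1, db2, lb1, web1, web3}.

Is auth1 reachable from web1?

web1 has no edges, so nothing is reachable from it.

No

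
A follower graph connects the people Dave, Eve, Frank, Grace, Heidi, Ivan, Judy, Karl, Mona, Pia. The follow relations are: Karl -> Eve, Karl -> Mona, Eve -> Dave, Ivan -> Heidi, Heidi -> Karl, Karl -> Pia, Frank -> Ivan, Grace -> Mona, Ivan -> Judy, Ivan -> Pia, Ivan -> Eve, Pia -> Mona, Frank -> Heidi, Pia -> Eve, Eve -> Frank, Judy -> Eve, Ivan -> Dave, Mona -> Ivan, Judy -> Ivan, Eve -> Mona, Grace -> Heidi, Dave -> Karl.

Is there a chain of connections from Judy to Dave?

Yes

Explore from Judy.
Distance 1: reach Eve, Ivan.
Distance 2: reach Dave, Frank, Heidi, Mona, Pia.
Found Dave.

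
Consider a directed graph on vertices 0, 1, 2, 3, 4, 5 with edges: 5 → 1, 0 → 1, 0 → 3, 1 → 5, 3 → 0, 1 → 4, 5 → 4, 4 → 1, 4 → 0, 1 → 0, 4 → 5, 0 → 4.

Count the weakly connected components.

From 0: component {0, 1, 3, 4, 5}.
From 2: component {2}.
That's 2 components.

2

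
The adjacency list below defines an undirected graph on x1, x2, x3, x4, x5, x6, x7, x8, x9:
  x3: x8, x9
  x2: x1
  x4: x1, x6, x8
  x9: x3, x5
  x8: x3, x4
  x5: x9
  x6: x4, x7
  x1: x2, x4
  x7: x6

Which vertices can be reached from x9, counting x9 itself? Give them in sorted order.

Start at x9.
Its neighbours: x3, x5.
Then their neighbours: x8.
Then next layer: x4.
Then next layer: x1, x6.
Then next layer: x2, x7.
Every vertex is now reached.

x1, x2, x3, x4, x5, x6, x7, x8, x9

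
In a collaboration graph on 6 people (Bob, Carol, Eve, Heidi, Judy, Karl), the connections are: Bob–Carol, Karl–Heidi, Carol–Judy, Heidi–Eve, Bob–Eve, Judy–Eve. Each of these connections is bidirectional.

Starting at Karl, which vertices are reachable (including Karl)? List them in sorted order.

Bob, Carol, Eve, Heidi, Judy, Karl

Start at Karl.
Its neighbours: Heidi.
Then their neighbours: Eve.
Then next layer: Bob, Judy.
Then next layer: Carol.
Every vertex is now reached.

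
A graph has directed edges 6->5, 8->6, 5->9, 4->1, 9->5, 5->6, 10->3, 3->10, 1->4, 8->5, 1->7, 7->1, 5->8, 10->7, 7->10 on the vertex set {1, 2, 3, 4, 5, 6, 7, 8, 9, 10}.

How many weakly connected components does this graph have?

From 1: component {1, 3, 4, 7, 10}.
From 2: component {2}.
From 5: component {5, 6, 8, 9}.
That's 3 components.

3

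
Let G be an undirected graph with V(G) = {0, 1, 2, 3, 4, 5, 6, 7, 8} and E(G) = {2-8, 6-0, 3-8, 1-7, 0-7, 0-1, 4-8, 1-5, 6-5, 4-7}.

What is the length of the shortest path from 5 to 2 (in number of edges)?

5

Distance 0: 5.
Distance 1: 1, 6.
Distance 2: 0, 7.
Distance 3: 4.
Distance 4: 8.
Distance 5: 2, 3 — contains 2.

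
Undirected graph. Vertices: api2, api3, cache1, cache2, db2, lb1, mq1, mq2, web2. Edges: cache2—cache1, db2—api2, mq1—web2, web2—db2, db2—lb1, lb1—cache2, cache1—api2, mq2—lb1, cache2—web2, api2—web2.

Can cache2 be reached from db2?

Yes

Explore from db2.
Distance 1: reach api2, lb1, web2.
Distance 2: reach cache1, cache2, mq1, mq2.
Found cache2.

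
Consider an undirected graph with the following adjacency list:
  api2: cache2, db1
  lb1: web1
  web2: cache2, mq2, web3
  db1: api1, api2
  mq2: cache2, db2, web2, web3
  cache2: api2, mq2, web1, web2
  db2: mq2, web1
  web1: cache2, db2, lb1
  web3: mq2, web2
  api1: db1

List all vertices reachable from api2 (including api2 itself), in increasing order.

Start at api2.
Its neighbours: cache2, db1.
Then their neighbours: api1, mq2, web1, web2.
Then next layer: db2, lb1, web3.
Every vertex is now reached.

api1, api2, cache2, db1, db2, lb1, mq2, web1, web2, web3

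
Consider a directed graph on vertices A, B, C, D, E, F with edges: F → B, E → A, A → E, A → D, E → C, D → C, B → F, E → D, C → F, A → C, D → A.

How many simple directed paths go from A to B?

4

A→C→F→B
A→D→C→F→B
A→E→C→F→B
A→E→D→C→F→B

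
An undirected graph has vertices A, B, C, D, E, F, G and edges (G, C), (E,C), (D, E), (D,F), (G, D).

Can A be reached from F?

Explore from F.
Distance 1: reach D.
Distance 2: reach E, G.
Distance 3: reach C.
The search is exhausted without reaching A; it lies in a different component.

No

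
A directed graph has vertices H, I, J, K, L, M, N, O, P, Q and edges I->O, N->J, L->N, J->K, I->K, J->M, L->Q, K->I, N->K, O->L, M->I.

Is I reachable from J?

Explore from J.
Distance 1: reach K, M.
Distance 2: reach I.
Found I.

Yes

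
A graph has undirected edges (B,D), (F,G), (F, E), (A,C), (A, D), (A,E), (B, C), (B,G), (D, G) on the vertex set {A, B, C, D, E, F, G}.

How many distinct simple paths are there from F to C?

F–E–A–C
F–E–A–D–B–C
F–E–A–D–G–B–C
F–G–B–C
F–G–B–D–A–C
F–G–D–A–C
F–G–D–B–C

7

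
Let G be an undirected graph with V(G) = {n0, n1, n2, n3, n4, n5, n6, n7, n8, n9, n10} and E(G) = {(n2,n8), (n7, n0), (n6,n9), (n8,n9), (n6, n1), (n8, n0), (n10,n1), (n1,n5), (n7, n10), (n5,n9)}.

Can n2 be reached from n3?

No

n3 has no edges, so nothing is reachable from it.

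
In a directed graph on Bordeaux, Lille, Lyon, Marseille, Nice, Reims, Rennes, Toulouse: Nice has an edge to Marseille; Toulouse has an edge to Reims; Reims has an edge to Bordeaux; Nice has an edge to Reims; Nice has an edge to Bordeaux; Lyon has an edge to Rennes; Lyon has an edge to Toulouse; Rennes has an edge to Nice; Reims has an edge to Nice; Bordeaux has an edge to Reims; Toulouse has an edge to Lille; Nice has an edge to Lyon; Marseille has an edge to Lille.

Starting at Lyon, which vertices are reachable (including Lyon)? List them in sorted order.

Start at Lyon.
Its neighbours: Rennes, Toulouse.
Then their neighbours: Lille, Nice, Reims.
Then next layer: Bordeaux, Marseille.
Every vertex is now reached.

Bordeaux, Lille, Lyon, Marseille, Nice, Reims, Rennes, Toulouse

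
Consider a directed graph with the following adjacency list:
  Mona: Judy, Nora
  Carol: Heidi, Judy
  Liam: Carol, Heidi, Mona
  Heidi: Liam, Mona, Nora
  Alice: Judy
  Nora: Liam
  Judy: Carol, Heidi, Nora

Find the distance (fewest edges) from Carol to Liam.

2

Distance 0: Carol.
Distance 1: Heidi, Judy.
Distance 2: Liam, Mona, Nora — contains Liam.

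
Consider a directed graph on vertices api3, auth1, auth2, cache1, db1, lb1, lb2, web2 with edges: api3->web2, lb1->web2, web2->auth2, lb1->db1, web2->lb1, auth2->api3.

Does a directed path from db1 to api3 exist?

db1 has no outgoing edges, so nothing is reachable from it.

No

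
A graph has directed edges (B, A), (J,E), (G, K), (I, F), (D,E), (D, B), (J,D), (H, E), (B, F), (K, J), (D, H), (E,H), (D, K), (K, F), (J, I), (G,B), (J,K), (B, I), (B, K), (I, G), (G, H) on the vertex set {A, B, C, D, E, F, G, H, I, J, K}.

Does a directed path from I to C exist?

No

Explore from I.
Distance 1: reach F, G.
Distance 2: reach B, H, K.
Distance 3: reach A, E, J.
Distance 4: reach D.
The search from I is exhausted; no directed path reaches C.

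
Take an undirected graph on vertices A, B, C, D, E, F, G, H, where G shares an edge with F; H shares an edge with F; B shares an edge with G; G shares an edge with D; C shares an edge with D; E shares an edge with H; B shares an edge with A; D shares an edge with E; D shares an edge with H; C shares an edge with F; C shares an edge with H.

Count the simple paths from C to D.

7

C–D
C–F–G–D
C–F–H–D
C–F–H–E–D
C–H–D
C–H–E–D
C–H–F–G–D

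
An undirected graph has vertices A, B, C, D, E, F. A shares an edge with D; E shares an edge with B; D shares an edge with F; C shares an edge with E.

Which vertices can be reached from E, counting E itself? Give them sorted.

B, C, E

Start at E.
Its neighbours: B, C.
Nothing further is reachable.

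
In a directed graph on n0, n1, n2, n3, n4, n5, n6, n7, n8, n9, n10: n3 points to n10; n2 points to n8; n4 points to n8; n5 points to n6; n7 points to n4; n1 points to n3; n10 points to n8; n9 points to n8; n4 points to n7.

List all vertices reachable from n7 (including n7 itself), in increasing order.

n4, n7, n8

Start at n7.
Its neighbours: n4.
Then their neighbours: n8.
Nothing further is reachable.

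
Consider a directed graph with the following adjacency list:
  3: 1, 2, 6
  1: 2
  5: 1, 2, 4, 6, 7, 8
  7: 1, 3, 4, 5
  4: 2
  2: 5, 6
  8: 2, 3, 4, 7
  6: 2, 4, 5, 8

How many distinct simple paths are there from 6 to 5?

6→2→5
6→4→2→5
6→5
6→8→2→5
6→8→3→1→2→5
6→8→3→2→5
6→8→4→2→5
6→8→7→1→2→5
6→8→7→3→1→2→5
6→8→7→3→2→5
6→8→7→4→2→5
6→8→7→5

12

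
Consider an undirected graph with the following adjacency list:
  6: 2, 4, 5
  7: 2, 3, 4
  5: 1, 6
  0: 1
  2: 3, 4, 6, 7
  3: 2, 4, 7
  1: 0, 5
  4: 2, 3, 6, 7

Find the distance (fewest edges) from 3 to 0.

Distance 0: 3.
Distance 1: 2, 4, 7.
Distance 2: 6.
Distance 3: 5.
Distance 4: 1.
Distance 5: 0 — contains 0.

5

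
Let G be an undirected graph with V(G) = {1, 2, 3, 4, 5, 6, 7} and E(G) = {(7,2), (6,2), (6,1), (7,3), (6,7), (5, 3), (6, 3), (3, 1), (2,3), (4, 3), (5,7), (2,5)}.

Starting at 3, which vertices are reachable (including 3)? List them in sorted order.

Start at 3.
Its neighbours: 1, 2, 4, 5, 6, 7.
Every vertex is now reached.

1, 2, 3, 4, 5, 6, 7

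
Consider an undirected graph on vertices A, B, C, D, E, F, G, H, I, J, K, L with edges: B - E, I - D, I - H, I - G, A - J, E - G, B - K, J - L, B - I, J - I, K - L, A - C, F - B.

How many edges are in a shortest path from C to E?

Distance 0: C.
Distance 1: A.
Distance 2: J.
Distance 3: I, L.
Distance 4: B, D, G, H, K.
Distance 5: E, F — contains E.

5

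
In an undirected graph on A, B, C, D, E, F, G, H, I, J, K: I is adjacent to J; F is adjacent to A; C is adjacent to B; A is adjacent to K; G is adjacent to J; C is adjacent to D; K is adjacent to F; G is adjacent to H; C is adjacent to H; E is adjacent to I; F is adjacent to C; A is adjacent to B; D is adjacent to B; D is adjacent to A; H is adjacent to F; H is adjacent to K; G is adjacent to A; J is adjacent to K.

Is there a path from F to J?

Explore from F.
Distance 1: reach A, C, H, K.
Distance 2: reach B, D, G, J.
Found J.

Yes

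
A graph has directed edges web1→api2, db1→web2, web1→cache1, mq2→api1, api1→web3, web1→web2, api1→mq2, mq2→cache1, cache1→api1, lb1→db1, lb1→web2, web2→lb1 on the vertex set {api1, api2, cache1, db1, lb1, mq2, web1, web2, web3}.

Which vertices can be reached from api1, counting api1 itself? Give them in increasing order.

api1, cache1, mq2, web3

Start at api1.
Its neighbours: mq2, web3.
Then their neighbours: cache1.
Nothing further is reachable.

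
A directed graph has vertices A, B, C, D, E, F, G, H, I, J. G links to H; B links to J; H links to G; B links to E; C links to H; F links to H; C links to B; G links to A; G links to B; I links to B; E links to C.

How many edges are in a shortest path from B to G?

4

Distance 0: B.
Distance 1: E, J.
Distance 2: C.
Distance 3: H.
Distance 4: G — contains G.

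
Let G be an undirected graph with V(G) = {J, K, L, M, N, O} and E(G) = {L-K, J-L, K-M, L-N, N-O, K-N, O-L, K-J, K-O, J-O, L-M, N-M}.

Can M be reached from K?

Explore from K.
Distance 1: reach J, L, M, N, O.
Found M.

Yes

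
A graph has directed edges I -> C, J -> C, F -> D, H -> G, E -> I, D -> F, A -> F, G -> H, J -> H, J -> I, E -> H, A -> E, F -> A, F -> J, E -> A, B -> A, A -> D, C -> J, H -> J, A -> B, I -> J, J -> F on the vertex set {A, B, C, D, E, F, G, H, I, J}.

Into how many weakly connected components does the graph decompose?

1

From A: component {A, B, C, D, E, F, G, H, I, J}.
That's 1 component.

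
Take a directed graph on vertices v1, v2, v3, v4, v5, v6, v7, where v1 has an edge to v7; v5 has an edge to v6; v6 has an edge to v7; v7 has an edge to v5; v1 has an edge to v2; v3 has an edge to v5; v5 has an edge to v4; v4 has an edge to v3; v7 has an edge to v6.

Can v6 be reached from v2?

v2 has no outgoing edges, so nothing is reachable from it.

No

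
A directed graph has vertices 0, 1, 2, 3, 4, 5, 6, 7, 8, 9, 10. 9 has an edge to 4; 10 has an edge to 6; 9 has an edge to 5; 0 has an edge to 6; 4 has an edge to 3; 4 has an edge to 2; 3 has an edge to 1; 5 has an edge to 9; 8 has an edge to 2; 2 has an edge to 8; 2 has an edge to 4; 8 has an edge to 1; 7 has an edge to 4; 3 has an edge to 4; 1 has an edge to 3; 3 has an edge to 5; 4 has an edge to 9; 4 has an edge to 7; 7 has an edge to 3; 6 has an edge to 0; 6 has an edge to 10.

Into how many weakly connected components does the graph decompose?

From 0: component {0, 6, 10}.
From 1: component {1, 2, 3, 4, 5, 7, 8, 9}.
That's 2 components.

2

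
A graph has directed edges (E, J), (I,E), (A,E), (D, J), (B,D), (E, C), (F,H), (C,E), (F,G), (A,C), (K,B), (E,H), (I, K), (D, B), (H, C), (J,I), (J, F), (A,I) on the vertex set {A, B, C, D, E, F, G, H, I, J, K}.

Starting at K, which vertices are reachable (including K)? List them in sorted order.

Start at K.
Its neighbours: B.
Then their neighbours: D.
Then next layer: J.
Then next layer: F, I.
Then next layer: E, G, H.
Then next layer: C.
Nothing further is reachable.

B, C, D, E, F, G, H, I, J, K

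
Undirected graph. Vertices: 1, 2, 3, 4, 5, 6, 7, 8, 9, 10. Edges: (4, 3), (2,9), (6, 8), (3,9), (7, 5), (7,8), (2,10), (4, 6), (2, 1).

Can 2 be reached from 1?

Yes

Explore from 1.
Distance 1: reach 2.
Found 2.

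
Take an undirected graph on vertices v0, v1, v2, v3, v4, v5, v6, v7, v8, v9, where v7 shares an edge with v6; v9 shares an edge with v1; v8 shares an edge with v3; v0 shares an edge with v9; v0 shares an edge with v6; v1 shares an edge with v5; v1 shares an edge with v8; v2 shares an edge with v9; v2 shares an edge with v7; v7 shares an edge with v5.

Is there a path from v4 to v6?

No

v4 has no edges, so nothing is reachable from it.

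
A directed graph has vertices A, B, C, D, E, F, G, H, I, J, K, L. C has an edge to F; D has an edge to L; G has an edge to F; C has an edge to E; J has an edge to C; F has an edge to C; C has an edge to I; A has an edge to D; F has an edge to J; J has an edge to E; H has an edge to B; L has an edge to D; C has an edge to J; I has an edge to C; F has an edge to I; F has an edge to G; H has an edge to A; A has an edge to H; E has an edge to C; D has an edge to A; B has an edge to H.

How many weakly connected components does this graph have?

From A: component {A, B, D, H, L}.
From C: component {C, E, F, G, I, J}.
From K: component {K}.
That's 3 components.

3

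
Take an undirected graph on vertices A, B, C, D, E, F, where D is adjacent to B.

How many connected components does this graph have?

5

From A: component {A}.
From B: component {B, D}.
From C: component {C}.
From E: component {E}.
From F: component {F}.
That's 5 components.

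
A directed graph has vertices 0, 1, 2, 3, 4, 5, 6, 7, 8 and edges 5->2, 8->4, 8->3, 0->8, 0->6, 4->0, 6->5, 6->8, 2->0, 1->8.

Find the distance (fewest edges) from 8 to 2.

Distance 0: 8.
Distance 1: 3, 4.
Distance 2: 0.
Distance 3: 6.
Distance 4: 5.
Distance 5: 2 — contains 2.

5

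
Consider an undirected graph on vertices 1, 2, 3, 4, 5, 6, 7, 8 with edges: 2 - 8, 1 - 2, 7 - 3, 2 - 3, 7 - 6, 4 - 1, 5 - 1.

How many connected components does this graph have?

From 1: component {1, 2, 3, 4, 5, 6, 7, 8}.
That's 1 component.

1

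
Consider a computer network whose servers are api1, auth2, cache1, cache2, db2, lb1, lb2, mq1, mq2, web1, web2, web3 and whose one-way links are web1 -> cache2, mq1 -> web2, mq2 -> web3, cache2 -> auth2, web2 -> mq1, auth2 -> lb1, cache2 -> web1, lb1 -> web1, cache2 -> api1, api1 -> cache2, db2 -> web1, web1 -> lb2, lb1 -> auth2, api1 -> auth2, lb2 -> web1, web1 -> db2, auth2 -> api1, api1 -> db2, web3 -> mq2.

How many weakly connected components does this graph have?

From api1: component {api1, auth2, cache2, db2, lb1, lb2, web1}.
From cache1: component {cache1}.
From mq1: component {mq1, web2}.
From mq2: component {mq2, web3}.
That's 4 components.

4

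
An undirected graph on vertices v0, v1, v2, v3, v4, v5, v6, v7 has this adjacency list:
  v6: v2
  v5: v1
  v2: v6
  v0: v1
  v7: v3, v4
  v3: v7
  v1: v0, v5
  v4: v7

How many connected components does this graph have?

3

From v0: component {v0, v1, v5}.
From v2: component {v2, v6}.
From v3: component {v3, v4, v7}.
That's 3 components.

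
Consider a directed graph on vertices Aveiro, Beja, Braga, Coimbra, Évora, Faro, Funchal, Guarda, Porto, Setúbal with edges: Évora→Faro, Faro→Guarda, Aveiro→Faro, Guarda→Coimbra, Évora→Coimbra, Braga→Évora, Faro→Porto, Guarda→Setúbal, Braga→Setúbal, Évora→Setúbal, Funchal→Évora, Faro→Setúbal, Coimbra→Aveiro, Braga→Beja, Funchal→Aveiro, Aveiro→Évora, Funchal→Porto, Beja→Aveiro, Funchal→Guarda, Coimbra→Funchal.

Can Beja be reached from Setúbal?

Setúbal has no outgoing edges, so nothing is reachable from it.

No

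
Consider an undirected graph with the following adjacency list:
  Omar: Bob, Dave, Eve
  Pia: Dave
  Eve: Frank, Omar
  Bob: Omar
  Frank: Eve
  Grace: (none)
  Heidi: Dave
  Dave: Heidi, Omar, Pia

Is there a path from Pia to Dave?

Explore from Pia.
Distance 1: reach Dave.
Found Dave.

Yes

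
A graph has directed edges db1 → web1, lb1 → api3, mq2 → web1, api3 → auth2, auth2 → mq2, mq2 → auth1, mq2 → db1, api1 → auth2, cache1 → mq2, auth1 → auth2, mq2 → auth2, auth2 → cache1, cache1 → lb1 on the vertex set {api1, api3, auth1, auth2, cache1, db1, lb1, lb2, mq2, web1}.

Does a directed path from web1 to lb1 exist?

web1 has no outgoing edges, so nothing is reachable from it.

No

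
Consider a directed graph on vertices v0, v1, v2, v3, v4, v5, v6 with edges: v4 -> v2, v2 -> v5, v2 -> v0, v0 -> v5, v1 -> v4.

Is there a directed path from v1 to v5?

Explore from v1.
Distance 1: reach v4.
Distance 2: reach v2.
Distance 3: reach v0, v5.
Found v5.

Yes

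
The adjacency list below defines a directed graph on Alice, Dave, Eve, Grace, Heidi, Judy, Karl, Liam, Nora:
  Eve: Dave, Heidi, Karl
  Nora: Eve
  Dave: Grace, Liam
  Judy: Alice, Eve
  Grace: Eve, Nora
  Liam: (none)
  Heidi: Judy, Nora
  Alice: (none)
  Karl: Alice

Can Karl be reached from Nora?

Yes

Explore from Nora.
Distance 1: reach Eve.
Distance 2: reach Dave, Heidi, Karl.
Found Karl.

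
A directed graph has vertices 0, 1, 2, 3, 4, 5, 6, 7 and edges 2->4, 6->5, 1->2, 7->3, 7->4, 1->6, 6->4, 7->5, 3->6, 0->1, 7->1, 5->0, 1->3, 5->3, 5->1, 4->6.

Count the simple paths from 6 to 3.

3

6→5→0→1→3
6→5→1→3
6→5→3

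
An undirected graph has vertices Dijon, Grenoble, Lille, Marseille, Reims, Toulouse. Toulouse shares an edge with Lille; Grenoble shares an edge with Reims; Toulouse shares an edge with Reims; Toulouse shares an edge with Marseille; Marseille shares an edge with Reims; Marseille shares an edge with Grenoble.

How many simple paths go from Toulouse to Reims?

3

Toulouse–Marseille–Grenoble–Reims
Toulouse–Marseille–Reims
Toulouse–Reims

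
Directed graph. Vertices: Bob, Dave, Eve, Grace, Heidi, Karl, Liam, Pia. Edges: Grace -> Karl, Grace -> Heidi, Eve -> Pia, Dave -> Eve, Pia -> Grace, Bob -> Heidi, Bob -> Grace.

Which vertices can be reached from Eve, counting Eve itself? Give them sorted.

Eve, Grace, Heidi, Karl, Pia

Start at Eve.
Its neighbours: Pia.
Then their neighbours: Grace.
Then next layer: Heidi, Karl.
Nothing further is reachable.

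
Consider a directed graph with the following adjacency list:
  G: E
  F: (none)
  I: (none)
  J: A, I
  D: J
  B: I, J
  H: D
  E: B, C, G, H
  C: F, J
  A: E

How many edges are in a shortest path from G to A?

4

Distance 0: G.
Distance 1: E.
Distance 2: B, C, H.
Distance 3: D, F, I, J.
Distance 4: A — contains A.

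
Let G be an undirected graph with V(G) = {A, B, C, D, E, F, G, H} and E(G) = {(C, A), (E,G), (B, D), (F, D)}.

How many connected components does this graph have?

4

From A: component {A, C}.
From B: component {B, D, F}.
From E: component {E, G}.
From H: component {H}.
That's 4 components.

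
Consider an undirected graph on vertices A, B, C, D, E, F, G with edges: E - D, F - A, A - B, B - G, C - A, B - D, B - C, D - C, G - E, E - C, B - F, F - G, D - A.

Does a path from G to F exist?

Explore from G.
Distance 1: reach B, E, F.
Found F.

Yes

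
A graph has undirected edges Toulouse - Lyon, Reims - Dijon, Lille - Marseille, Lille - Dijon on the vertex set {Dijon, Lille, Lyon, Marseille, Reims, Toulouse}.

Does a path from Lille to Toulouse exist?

No

Explore from Lille.
Distance 1: reach Dijon, Marseille.
Distance 2: reach Reims.
The search is exhausted without reaching Toulouse; it lies in a different component.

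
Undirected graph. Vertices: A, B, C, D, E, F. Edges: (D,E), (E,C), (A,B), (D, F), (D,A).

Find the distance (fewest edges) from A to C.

Distance 0: A.
Distance 1: B, D.
Distance 2: E, F.
Distance 3: C — contains C.

3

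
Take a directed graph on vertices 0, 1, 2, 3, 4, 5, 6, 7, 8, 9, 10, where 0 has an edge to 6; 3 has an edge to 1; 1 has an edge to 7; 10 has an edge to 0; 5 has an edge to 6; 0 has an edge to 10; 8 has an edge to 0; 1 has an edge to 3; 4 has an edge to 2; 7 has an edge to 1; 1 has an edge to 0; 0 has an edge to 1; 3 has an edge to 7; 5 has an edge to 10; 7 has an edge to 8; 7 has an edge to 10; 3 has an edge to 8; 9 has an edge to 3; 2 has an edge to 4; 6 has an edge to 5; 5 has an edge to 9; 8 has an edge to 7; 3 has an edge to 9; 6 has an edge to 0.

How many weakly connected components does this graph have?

2

From 0: component {0, 1, 3, 5, 6, 7, 8, 9, 10}.
From 2: component {2, 4}.
That's 2 components.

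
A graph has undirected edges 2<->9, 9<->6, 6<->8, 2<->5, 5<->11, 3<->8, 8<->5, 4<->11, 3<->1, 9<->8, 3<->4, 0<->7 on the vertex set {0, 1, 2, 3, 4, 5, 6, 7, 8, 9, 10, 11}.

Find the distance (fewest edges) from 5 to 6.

Distance 0: 5.
Distance 1: 2, 8, 11.
Distance 2: 3, 4, 6, 9 — contains 6.

2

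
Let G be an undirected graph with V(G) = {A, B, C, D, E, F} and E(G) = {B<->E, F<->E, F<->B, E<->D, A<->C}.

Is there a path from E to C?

No

Explore from E.
Distance 1: reach B, D, F.
The search is exhausted without reaching C; it lies in a different component.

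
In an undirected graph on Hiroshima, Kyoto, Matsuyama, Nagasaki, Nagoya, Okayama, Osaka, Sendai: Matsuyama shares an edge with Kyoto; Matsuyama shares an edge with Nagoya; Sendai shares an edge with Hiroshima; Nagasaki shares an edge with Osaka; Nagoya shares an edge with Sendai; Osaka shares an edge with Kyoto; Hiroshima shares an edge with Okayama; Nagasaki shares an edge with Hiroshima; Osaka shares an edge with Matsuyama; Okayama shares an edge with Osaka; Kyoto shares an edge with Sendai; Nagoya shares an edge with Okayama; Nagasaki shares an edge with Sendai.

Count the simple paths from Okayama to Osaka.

Okayama–Hiroshima–Nagasaki–Osaka
Okayama–Hiroshima–Nagasaki–Sendai–Kyoto–Matsuyama–Osaka
Okayama–Hiroshima–Nagasaki–Sendai–Kyoto–Osaka
Okayama–Hiroshima–Nagasaki–Sendai–Nagoya–Matsuyama–Kyoto–Osaka
Okayama–Hiroshima–Nagasaki–Sendai–Nagoya–Matsuyama–Osaka
Okayama–Hiroshima–Sendai–Kyoto–Matsuyama–Osaka
Okayama–Hiroshima–Sendai–Kyoto–Osaka
Okayama–Hiroshima–Sendai–Nagasaki–Osaka
... and 11 more.

19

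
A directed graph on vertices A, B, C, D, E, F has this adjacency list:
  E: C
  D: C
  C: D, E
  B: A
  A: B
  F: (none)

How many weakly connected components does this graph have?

3

From A: component {A, B}.
From C: component {C, D, E}.
From F: component {F}.
That's 3 components.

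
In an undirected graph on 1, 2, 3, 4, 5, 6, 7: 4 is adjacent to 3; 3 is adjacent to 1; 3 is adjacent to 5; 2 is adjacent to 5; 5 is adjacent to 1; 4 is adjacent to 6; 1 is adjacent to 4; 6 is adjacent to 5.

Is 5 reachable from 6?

Yes

Explore from 6.
Distance 1: reach 4, 5.
Found 5.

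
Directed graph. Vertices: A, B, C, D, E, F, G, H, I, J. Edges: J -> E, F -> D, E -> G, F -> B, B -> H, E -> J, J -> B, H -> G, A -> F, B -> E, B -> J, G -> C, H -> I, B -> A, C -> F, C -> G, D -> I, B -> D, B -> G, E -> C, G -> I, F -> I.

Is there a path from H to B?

Explore from H.
Distance 1: reach G, I.
Distance 2: reach C.
Distance 3: reach F.
Distance 4: reach B, D.
Found B.

Yes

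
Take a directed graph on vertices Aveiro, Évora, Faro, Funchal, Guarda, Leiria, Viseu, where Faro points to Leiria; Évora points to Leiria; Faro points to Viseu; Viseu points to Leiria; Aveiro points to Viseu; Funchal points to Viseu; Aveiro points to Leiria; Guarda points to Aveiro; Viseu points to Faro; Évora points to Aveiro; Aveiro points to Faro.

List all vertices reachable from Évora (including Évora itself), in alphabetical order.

Aveiro, Évora, Faro, Leiria, Viseu

Start at Évora.
Its neighbours: Aveiro, Leiria.
Then their neighbours: Faro, Viseu.
Nothing further is reachable.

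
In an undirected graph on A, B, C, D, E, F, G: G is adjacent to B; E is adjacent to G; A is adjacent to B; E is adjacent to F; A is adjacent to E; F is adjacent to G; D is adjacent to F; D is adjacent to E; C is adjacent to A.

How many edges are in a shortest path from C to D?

3

Distance 0: C.
Distance 1: A.
Distance 2: B, E.
Distance 3: D, F, G — contains D.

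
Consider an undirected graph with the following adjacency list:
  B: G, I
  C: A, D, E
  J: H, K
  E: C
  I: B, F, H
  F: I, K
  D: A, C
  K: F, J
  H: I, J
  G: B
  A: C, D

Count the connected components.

From A: component {A, C, D, E}.
From B: component {B, F, G, H, I, J, K}.
That's 2 components.

2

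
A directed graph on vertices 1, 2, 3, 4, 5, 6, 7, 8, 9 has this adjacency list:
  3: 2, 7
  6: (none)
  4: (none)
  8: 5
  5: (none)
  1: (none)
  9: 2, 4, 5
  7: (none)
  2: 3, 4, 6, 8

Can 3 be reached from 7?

No

7 has no outgoing edges, so nothing is reachable from it.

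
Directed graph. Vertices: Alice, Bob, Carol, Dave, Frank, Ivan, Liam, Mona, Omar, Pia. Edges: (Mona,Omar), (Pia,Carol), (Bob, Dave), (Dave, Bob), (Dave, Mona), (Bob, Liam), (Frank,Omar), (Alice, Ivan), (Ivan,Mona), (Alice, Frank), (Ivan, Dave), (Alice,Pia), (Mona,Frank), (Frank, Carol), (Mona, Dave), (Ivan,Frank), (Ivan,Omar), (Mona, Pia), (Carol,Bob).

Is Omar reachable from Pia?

Explore from Pia.
Distance 1: reach Carol.
Distance 2: reach Bob.
Distance 3: reach Dave, Liam.
Distance 4: reach Mona.
Distance 5: reach Frank, Omar.
Found Omar.

Yes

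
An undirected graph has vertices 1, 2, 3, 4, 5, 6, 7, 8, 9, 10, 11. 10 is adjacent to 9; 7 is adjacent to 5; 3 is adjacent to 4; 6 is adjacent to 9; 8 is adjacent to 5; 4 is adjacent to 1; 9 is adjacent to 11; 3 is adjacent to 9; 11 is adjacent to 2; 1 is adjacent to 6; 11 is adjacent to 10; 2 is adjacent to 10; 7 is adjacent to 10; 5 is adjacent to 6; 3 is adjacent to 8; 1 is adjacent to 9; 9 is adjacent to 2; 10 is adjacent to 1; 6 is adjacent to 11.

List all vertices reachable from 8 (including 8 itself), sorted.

1, 2, 3, 4, 5, 6, 7, 8, 9, 10, 11

Start at 8.
Its neighbours: 3, 5.
Then their neighbours: 4, 6, 7, 9.
Then next layer: 1, 2, 10, 11.
Every vertex is now reached.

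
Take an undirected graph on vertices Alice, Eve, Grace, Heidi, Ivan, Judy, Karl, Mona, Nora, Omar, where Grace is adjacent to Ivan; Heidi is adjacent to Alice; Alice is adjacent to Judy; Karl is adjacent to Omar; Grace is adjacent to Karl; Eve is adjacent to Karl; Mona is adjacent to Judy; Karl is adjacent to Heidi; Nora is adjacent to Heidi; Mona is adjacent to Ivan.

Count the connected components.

1

From Alice: component {Alice, Eve, Grace, Heidi, Ivan, Judy, Karl, Mona, Nora, Omar}.
That's 1 component.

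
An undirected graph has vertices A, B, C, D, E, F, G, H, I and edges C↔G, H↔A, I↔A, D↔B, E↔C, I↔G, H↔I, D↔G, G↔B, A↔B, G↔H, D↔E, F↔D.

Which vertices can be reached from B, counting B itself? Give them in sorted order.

A, B, C, D, E, F, G, H, I

Start at B.
Its neighbours: A, D, G.
Then their neighbours: C, E, F, H, I.
Every vertex is now reached.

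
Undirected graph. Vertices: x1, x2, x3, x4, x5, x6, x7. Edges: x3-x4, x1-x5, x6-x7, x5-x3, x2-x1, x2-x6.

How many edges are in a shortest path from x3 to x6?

4

Distance 0: x3.
Distance 1: x4, x5.
Distance 2: x1.
Distance 3: x2.
Distance 4: x6 — contains x6.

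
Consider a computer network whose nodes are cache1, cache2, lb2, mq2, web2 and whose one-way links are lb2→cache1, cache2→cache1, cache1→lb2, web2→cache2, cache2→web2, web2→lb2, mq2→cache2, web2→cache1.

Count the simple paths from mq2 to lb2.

3

mq2→cache2→cache1→lb2
mq2→cache2→web2→cache1→lb2
mq2→cache2→web2→lb2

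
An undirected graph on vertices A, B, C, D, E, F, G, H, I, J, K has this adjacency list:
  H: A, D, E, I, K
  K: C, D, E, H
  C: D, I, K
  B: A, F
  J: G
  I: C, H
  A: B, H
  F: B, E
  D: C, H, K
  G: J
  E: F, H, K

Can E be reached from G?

Explore from G.
Distance 1: reach J.
The search is exhausted without reaching E; it lies in a different component.

No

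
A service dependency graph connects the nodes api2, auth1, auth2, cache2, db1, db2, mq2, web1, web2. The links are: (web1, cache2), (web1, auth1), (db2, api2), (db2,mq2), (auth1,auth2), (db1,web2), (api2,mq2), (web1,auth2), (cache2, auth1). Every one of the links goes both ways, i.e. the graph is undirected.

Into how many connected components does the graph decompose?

3

From api2: component {api2, db2, mq2}.
From auth1: component {auth1, auth2, cache2, web1}.
From db1: component {db1, web2}.
That's 3 components.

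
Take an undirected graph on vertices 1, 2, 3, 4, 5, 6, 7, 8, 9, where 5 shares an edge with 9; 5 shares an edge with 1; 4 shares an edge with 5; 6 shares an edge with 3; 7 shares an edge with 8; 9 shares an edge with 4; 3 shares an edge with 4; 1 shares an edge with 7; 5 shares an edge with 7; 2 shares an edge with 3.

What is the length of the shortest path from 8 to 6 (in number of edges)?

5

Distance 0: 8.
Distance 1: 7.
Distance 2: 1, 5.
Distance 3: 4, 9.
Distance 4: 3.
Distance 5: 2, 6 — contains 6.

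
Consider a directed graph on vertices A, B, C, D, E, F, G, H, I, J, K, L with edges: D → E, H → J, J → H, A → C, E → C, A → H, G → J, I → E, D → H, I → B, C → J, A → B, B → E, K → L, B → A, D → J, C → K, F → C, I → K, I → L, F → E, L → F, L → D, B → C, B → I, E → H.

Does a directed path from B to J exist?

Yes

Explore from B.
Distance 1: reach A, C, E, I.
Distance 2: reach H, J, K, L.
Found J.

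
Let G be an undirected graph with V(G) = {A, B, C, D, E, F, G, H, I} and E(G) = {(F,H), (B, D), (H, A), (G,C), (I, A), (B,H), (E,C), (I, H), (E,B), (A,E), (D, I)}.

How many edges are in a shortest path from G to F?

Distance 0: G.
Distance 1: C.
Distance 2: E.
Distance 3: A, B.
Distance 4: D, H, I.
Distance 5: F — contains F.

5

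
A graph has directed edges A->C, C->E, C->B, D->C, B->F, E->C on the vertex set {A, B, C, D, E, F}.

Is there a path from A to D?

Explore from A.
Distance 1: reach C.
Distance 2: reach B, E.
Distance 3: reach F.
The search from A is exhausted; no directed path reaches D.

No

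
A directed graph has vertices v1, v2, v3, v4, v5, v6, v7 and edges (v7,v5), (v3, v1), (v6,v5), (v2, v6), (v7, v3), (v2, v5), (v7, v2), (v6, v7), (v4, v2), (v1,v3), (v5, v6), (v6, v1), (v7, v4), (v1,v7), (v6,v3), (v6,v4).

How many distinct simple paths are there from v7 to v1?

v7→v2→v5→v6→v1
v7→v2→v5→v6→v3→v1
v7→v2→v6→v1
v7→v2→v6→v3→v1
v7→v3→v1
v7→v4→v2→v5→v6→v1
v7→v4→v2→v5→v6→v3→v1
v7→v4→v2→v6→v1
v7→v4→v2→v6→v3→v1
v7→v5→v6→v1
v7→v5→v6→v3→v1

11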